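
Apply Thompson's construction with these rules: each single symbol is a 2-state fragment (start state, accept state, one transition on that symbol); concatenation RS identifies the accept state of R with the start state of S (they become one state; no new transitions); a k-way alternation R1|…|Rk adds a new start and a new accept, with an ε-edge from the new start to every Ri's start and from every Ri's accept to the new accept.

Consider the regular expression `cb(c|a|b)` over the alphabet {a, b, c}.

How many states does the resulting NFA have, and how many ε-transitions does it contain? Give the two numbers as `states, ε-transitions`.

Per subexpression:
Each of the 5 symbol leaves contributes 2 states and 0 ε-transitions.
  c|a|b → 8 states, 6 ε-transitions
  cb(c|a|b) → 10 states, 6 ε-transitions

10, 6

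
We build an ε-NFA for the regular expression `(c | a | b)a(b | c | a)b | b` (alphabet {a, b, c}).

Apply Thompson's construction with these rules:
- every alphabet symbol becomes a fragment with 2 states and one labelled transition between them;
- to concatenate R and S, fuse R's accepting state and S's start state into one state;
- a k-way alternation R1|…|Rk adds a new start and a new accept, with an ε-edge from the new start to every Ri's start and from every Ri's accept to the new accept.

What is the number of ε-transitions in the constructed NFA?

16

Building bottom-up:
Each of the 9 symbol leaves contributes 0 ε-transitions.
  c | a | b → 6 ε-transitions
  b | c | a → 6 ε-transitions
  (c | a | b)a(b | c | a)b → 12 ε-transitions
  (c | a | b)a(b | c | a)b | b → 16 ε-transitions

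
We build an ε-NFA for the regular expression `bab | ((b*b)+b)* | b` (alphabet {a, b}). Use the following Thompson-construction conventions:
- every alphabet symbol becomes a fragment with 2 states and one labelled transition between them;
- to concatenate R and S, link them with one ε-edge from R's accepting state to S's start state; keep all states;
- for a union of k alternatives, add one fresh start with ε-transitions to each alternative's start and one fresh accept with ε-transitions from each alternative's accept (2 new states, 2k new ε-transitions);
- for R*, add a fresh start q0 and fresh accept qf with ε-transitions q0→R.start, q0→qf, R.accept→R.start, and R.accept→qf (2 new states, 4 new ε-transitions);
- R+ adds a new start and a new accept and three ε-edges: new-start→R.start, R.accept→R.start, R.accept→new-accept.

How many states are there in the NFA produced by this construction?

22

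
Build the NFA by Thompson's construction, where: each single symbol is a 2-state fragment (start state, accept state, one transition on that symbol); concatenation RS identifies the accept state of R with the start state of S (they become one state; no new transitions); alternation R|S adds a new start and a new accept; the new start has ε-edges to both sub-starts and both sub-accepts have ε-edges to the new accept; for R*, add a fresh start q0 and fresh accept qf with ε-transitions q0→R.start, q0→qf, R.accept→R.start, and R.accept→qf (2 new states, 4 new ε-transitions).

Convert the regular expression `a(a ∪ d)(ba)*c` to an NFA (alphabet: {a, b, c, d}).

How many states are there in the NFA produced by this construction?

By structural recursion:
Each of the 6 symbol leaves contributes a 2-state fragment.
  a ∪ d : 6 states
  ba : 3 states
  (ba)* : 5 states
  a(a ∪ d)(ba)*c : 12 states

12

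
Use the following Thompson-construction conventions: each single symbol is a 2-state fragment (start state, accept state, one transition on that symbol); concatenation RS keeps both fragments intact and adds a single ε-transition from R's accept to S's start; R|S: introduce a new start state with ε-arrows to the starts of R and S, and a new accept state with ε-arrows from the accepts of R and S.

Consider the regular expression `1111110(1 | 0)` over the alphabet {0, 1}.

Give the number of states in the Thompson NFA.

20

Bottom-up over the parse tree:
Each of the 9 symbol leaves contributes a 2-state fragment.
  1 | 0 = 6 states
  1111110(1 | 0) = 20 states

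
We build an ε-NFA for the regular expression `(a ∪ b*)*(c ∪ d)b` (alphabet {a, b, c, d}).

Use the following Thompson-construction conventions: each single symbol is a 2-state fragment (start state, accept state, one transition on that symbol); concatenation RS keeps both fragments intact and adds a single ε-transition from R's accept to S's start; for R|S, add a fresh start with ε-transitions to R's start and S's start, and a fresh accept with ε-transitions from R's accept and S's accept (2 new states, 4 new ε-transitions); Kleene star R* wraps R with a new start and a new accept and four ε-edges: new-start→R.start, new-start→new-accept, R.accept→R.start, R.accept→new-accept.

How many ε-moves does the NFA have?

18

Per subexpression:
Each of the 5 symbol leaves contributes 0 ε-transitions.
  b* = 4 ε-transitions
  a ∪ b* = 8 ε-transitions
  (a ∪ b*)* = 12 ε-transitions
  c ∪ d = 4 ε-transitions
  (a ∪ b*)*(c ∪ d)b = 18 ε-transitions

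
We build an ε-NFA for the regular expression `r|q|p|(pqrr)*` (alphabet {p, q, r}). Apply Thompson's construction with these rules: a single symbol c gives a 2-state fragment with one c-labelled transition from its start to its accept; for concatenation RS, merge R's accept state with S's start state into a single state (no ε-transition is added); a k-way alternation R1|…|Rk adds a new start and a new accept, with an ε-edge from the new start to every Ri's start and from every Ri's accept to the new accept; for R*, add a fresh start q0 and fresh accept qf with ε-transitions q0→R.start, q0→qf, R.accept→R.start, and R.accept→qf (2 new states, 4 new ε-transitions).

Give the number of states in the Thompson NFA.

Per subexpression:
Each of the 7 symbol leaves contributes a 2-state fragment.
  pqrr : 5 states
  (pqrr)* : 7 states
  r|q|p|(pqrr)* : 15 states

15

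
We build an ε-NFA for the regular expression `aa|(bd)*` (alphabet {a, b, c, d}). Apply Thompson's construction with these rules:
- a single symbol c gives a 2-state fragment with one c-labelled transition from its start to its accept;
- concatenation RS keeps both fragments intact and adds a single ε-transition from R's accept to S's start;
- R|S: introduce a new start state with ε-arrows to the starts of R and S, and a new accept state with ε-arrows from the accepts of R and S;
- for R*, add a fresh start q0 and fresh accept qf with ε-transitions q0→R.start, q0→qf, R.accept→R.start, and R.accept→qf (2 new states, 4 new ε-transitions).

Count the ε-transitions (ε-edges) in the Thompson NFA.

10

Bottom-up over the parse tree:
Each of the 4 symbol leaves contributes 0 ε-transitions.
  aa = 1 ε-transition
  bd = 1 ε-transition
  (bd)* = 5 ε-transitions
  aa|(bd)* = 10 ε-transitions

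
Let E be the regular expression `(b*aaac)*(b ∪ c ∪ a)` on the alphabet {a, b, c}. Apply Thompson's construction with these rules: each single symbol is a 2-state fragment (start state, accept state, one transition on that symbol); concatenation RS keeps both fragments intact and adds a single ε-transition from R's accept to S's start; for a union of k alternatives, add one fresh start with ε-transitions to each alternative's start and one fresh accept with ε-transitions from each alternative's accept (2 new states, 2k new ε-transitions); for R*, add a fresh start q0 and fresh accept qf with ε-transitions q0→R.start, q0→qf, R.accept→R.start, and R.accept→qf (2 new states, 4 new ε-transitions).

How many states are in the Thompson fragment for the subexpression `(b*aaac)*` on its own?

Fragment for `(b*aaac)*`:
Each of the 5 symbol leaves contributes a 2-state fragment.
  b* = 4 states
  b*aaac = 12 states
  (b*aaac)* = 14 states

14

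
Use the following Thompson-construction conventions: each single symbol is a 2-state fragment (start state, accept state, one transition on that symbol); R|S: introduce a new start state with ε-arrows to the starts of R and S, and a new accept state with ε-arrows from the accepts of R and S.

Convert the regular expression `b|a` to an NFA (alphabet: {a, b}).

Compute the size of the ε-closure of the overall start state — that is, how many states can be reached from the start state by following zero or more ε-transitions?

3

Compute the ε-closure size of each fragment's start state recursively; a symbol fragment's start has no outgoing ε-edge, so its closure is just itself (size 1).
  b|a → new start ε-reaches every alternative's start; none of them accept ε, so the new accept is not reached: |closure| = 1 + 1 + 1 = 3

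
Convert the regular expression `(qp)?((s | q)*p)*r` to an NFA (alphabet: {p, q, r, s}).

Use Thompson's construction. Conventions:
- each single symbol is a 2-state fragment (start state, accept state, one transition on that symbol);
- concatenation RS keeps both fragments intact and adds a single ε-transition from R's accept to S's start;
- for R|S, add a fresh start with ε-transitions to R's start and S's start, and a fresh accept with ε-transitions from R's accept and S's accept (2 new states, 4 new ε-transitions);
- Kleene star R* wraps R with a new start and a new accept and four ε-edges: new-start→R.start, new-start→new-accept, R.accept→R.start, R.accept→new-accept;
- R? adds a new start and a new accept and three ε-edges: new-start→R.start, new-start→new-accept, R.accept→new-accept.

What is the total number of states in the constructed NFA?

20

Building bottom-up:
Each of the 6 symbol leaves contributes a 2-state fragment.
  qp → 4 states
  (qp)? → 6 states
  s | q → 6 states
  (s | q)* → 8 states
  (s | q)*p → 10 states
  ((s | q)*p)* → 12 states
  (qp)?((s | q)*p)*r → 20 states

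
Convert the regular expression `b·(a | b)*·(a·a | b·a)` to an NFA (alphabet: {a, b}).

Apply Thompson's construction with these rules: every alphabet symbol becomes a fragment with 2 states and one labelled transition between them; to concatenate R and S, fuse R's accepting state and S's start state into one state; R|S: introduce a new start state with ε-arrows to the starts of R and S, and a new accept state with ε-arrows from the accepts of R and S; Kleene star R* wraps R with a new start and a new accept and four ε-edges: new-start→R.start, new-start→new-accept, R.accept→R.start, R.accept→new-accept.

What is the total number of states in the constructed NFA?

Per subexpression:
Each of the 7 symbol leaves contributes a 2-state fragment.
  a | b : 6 states
  (a | b)* : 8 states
  a·a : 3 states
  b·a : 3 states
  a·a | b·a : 8 states
  b·(a | b)*·(a·a | b·a) : 16 states

16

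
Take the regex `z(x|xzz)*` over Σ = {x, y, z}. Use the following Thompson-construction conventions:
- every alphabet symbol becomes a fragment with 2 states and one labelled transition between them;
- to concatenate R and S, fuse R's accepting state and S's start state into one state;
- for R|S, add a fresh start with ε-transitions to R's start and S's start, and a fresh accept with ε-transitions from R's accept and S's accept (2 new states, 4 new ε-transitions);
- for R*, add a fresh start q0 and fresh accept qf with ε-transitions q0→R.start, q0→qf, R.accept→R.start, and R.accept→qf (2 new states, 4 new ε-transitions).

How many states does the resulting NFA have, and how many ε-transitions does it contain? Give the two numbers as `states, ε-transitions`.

11, 8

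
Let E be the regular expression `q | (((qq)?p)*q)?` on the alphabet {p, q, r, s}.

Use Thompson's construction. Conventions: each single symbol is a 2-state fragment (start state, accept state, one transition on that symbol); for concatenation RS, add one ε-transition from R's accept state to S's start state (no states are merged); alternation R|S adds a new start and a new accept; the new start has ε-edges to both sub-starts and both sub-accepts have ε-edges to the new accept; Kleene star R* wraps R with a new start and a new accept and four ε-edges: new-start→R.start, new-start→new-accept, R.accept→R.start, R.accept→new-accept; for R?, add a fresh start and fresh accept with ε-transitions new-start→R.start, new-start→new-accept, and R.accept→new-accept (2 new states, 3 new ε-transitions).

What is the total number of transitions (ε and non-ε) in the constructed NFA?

22

Bottom-up over the parse tree:
Each of the 5 symbol leaves contributes 1 transition (1 symbol, 0 ε).
  qq → 3 transitions (2 symbol, 1 ε)
  (qq)? → 6 transitions (2 symbol, 4 ε)
  (qq)?p → 8 transitions (3 symbol, 5 ε)
  ((qq)?p)* → 12 transitions (3 symbol, 9 ε)
  ((qq)?p)*q → 14 transitions (4 symbol, 10 ε)
  (((qq)?p)*q)? → 17 transitions (4 symbol, 13 ε)
  q | (((qq)?p)*q)? → 22 transitions (5 symbol, 17 ε)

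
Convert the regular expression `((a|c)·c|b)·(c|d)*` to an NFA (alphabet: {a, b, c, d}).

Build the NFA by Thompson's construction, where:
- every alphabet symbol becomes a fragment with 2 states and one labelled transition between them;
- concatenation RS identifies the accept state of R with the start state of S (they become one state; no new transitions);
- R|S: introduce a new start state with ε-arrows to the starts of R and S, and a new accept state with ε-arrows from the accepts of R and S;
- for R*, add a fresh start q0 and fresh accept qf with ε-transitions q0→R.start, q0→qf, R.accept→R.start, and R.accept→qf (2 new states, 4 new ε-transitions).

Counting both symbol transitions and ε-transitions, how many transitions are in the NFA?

22

Bottom-up over the parse tree:
Each of the 6 symbol leaves contributes 1 transition (1 symbol, 0 ε).
  a|c — 6 transitions (2 symbol, 4 ε)
  (a|c)·c — 7 transitions (3 symbol, 4 ε)
  (a|c)·c|b — 12 transitions (4 symbol, 8 ε)
  c|d — 6 transitions (2 symbol, 4 ε)
  (c|d)* — 10 transitions (2 symbol, 8 ε)
  ((a|c)·c|b)·(c|d)* — 22 transitions (6 symbol, 16 ε)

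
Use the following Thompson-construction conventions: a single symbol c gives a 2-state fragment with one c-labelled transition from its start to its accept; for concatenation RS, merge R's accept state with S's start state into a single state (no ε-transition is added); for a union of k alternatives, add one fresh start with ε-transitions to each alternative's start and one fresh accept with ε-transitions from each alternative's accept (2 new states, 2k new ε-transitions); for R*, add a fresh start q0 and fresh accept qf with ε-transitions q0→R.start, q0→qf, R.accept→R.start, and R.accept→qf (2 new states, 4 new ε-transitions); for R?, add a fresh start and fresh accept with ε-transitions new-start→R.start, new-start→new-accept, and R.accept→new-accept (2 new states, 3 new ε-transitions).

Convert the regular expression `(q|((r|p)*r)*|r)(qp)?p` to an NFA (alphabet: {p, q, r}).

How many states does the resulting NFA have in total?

22

Per subexpression:
Each of the 8 symbol leaves contributes a 2-state fragment.
  r|p — 6 states
  (r|p)* — 8 states
  (r|p)*r — 9 states
  ((r|p)*r)* — 11 states
  q|((r|p)*r)*|r — 17 states
  qp — 3 states
  (qp)? — 5 states
  (q|((r|p)*r)*|r)(qp)?p — 22 states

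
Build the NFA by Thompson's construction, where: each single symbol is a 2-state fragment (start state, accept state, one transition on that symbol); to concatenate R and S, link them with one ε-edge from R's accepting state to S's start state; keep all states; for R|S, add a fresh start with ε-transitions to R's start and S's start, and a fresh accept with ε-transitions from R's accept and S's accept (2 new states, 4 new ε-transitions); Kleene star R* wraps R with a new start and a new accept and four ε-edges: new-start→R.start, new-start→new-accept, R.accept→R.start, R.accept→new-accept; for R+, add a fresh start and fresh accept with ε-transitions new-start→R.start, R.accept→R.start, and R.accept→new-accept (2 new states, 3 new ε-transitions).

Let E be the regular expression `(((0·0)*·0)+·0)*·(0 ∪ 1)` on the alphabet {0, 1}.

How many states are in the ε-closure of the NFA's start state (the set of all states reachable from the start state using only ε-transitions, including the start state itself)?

10

Work bottom-up. For each fragment F, track |ε-closure(F.start)| and whether F's accept lies in that closure (i.e. whether F accepts ε). A single-symbol fragment has closure size 1 and does not accept ε.
  0·0 → same as the first factor's closure: |closure| = 1
  (0·0)* → the star's fresh start ε-reaches both the body's start and the fresh accept: |closure| = 2 + 1 = 3
  (0·0)*·0 → the left operand accepts ε, so the closure extends into the next operand (via the concat ε-link); |closure| = 3 + 1 = 4
  ((0·0)*·0)+ → new start ε-reaches only the body's start; the new accept needs a symbol first: |closure| = 1 + 4 = 5
  ((0·0)*·0)+·0 → |closure| equals the left operand's closure size = 5 (its accept is not ε-reachable, so the closure stops there)
  (((0·0)*·0)+·0)* → new start has ε-edges to the inner start and to the new accept, so |closure| = 2 + 5 = 7
  0 ∪ 1 → new start ε-reaches every alternative's start; none of them accept ε, so the new accept is not reached: |closure| = 1 + 1 + 1 = 3
  (((0·0)*·0)+·0)*·(0 ∪ 1) → |closure| = 7 + 3 = 10 (closure spills across the concat boundary because the left factor accepts ε)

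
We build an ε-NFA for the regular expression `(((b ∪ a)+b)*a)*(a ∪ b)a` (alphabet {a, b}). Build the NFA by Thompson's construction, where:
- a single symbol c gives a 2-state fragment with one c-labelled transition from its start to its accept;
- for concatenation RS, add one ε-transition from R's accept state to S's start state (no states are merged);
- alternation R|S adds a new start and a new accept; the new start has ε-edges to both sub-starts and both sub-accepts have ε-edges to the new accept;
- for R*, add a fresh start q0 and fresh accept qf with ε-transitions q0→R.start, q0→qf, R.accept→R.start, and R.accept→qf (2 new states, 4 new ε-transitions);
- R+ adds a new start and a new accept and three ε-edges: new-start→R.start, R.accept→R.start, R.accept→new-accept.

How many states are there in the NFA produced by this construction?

Building bottom-up:
Each of the 7 symbol leaves contributes a 2-state fragment.
  b ∪ a = 6 states
  (b ∪ a)+ = 8 states
  (b ∪ a)+b = 10 states
  ((b ∪ a)+b)* = 12 states
  ((b ∪ a)+b)*a = 14 states
  (((b ∪ a)+b)*a)* = 16 states
  a ∪ b = 6 states
  (((b ∪ a)+b)*a)*(a ∪ b)a = 24 states

24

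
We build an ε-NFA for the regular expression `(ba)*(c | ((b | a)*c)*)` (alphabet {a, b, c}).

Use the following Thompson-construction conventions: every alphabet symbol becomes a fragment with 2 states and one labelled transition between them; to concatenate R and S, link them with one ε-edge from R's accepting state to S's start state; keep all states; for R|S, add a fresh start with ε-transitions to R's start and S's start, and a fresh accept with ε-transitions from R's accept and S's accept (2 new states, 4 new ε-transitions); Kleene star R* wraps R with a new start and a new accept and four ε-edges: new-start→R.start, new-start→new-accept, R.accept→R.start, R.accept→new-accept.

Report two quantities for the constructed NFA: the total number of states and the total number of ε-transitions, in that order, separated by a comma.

22, 23

Recursing over subexpressions:
Each of the 6 symbol leaves contributes 2 states and 0 ε-transitions.
  ba — 4 states, 1 ε-transition
  (ba)* — 6 states, 5 ε-transitions
  b | a — 6 states, 4 ε-transitions
  (b | a)* — 8 states, 8 ε-transitions
  (b | a)*c — 10 states, 9 ε-transitions
  ((b | a)*c)* — 12 states, 13 ε-transitions
  c | ((b | a)*c)* — 16 states, 17 ε-transitions
  (ba)*(c | ((b | a)*c)*) — 22 states, 23 ε-transitions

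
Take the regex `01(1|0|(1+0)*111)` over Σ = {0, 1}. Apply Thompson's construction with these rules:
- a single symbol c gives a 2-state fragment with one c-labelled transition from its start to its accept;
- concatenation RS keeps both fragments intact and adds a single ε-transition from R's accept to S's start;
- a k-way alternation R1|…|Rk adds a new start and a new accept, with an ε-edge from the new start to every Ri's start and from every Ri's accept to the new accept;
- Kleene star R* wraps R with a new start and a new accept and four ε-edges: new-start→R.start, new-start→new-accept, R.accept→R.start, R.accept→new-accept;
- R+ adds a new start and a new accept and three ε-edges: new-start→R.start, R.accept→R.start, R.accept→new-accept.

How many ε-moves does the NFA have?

19

Per subexpression:
Each of the 9 symbol leaves contributes 0 ε-transitions.
  1+ — 3 ε-transitions
  1+0 — 4 ε-transitions
  (1+0)* — 8 ε-transitions
  (1+0)*111 — 11 ε-transitions
  1|0|(1+0)*111 — 17 ε-transitions
  01(1|0|(1+0)*111) — 19 ε-transitions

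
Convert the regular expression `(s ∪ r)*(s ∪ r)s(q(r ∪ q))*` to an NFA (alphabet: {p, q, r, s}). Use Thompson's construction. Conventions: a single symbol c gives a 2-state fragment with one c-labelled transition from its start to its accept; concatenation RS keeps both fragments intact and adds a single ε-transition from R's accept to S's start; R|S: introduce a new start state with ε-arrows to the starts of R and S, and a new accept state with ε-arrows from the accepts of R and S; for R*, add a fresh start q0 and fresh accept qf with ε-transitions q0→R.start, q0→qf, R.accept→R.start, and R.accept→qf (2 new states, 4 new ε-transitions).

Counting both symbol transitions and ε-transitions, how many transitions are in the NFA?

32

Per subexpression:
Each of the 8 symbol leaves contributes 1 transition (1 symbol, 0 ε).
  s ∪ r — 6 transitions (2 symbol, 4 ε)
  (s ∪ r)* — 10 transitions (2 symbol, 8 ε)
  s ∪ r — 6 transitions (2 symbol, 4 ε)
  r ∪ q — 6 transitions (2 symbol, 4 ε)
  q(r ∪ q) — 8 transitions (3 symbol, 5 ε)
  (q(r ∪ q))* — 12 transitions (3 symbol, 9 ε)
  (s ∪ r)*(s ∪ r)s(q(r ∪ q))* — 32 transitions (8 symbol, 24 ε)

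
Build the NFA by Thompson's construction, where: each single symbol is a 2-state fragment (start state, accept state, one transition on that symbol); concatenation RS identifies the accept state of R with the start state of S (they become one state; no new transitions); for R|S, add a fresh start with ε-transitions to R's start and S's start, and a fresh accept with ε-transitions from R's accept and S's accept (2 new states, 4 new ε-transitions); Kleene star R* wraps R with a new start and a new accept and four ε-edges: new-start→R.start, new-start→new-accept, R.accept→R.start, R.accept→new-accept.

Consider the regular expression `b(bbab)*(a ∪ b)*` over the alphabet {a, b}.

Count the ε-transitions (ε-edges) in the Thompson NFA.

12

Building bottom-up:
Each of the 7 symbol leaves contributes 0 ε-transitions.
  bbab — 0 ε-transitions
  (bbab)* — 4 ε-transitions
  a ∪ b — 4 ε-transitions
  (a ∪ b)* — 8 ε-transitions
  b(bbab)*(a ∪ b)* — 12 ε-transitions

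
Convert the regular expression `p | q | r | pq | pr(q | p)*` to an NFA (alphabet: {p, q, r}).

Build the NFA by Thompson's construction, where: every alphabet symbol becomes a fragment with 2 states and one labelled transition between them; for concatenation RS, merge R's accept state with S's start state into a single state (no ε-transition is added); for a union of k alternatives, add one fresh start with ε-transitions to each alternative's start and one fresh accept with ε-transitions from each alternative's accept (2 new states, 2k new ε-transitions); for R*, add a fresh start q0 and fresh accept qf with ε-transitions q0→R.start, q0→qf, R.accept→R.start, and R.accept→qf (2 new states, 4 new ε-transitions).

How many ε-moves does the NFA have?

18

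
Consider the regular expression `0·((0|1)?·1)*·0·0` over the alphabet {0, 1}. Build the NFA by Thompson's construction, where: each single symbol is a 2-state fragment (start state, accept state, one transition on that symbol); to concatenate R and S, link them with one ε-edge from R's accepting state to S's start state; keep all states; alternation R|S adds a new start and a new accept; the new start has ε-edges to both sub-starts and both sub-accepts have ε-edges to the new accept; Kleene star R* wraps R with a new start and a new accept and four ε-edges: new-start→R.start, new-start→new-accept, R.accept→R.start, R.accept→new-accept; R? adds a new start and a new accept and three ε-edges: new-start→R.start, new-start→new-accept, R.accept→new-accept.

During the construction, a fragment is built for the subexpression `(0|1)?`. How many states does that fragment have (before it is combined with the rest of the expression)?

Fragment for `(0|1)?`:
Each of the 2 symbol leaves contributes a 2-state fragment.
  0|1 = 6 states
  (0|1)? = 8 states

8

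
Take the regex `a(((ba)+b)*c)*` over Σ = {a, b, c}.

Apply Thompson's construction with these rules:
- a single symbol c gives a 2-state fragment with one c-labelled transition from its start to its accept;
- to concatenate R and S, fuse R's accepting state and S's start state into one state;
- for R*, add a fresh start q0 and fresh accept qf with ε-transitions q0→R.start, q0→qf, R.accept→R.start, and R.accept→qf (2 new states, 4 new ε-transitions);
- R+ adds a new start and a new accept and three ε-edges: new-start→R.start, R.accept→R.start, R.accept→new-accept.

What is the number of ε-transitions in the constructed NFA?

11

Building bottom-up:
Each of the 5 symbol leaves contributes 0 ε-transitions.
  ba : 0 ε-transitions
  (ba)+ : 3 ε-transitions
  (ba)+b : 3 ε-transitions
  ((ba)+b)* : 7 ε-transitions
  ((ba)+b)*c : 7 ε-transitions
  (((ba)+b)*c)* : 11 ε-transitions
  a(((ba)+b)*c)* : 11 ε-transitions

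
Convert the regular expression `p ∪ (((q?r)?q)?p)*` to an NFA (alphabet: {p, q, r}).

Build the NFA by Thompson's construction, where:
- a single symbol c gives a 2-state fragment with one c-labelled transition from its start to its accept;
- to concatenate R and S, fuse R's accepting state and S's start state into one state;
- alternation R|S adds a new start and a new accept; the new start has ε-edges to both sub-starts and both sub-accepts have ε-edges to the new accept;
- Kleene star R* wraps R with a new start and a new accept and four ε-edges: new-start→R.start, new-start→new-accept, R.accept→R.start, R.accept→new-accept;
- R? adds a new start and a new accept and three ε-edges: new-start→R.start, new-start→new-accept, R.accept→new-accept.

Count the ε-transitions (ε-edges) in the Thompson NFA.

By structural recursion:
Each of the 5 symbol leaves contributes 0 ε-transitions.
  q? = 3 ε-transitions
  q?r = 3 ε-transitions
  (q?r)? = 6 ε-transitions
  (q?r)?q = 6 ε-transitions
  ((q?r)?q)? = 9 ε-transitions
  ((q?r)?q)?p = 9 ε-transitions
  (((q?r)?q)?p)* = 13 ε-transitions
  p ∪ (((q?r)?q)?p)* = 17 ε-transitions

17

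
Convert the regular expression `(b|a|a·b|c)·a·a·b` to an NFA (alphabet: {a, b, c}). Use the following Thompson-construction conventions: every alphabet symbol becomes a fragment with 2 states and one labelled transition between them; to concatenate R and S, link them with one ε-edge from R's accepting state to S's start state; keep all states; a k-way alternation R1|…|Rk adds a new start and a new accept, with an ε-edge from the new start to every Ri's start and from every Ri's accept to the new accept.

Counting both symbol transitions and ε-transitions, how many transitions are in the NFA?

20

By structural recursion:
Each of the 8 symbol leaves contributes 1 transition (1 symbol, 0 ε).
  a·b = 3 transitions (2 symbol, 1 ε)
  b|a|a·b|c = 14 transitions (5 symbol, 9 ε)
  (b|a|a·b|c)·a·a·b = 20 transitions (8 symbol, 12 ε)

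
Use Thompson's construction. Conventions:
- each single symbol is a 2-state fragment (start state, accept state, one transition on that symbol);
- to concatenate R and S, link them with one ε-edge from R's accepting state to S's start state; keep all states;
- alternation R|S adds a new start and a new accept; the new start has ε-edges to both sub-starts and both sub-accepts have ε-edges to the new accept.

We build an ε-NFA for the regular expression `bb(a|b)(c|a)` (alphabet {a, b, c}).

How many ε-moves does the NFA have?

Bottom-up over the parse tree:
Each of the 6 symbol leaves contributes 0 ε-transitions.
  a|b : 4 ε-transitions
  c|a : 4 ε-transitions
  bb(a|b)(c|a) : 11 ε-transitions

11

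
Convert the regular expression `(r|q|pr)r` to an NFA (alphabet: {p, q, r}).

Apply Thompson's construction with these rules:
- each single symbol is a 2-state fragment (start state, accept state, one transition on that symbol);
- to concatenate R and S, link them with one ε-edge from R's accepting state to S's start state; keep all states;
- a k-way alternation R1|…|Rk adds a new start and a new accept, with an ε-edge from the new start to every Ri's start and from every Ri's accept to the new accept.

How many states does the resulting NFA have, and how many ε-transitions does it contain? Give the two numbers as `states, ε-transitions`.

12, 8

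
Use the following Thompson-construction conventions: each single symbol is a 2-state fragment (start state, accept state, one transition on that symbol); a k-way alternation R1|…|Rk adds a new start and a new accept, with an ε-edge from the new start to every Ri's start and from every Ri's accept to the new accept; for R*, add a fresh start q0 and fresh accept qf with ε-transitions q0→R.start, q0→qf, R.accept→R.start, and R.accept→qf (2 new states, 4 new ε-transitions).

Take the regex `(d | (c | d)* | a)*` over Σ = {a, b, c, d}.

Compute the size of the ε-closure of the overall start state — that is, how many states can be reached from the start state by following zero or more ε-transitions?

Let C(F) = |ε-closure(F.start)| within fragment F, and note whether F accepts ε. Symbol fragments have C = 1 and do not accept ε. Then:
  c | d → new start ε-reaches every alternative's start; none of them accept ε, so the new accept is not reached: |closure| = 1 + 1 + 1 = 3
  (c | d)* → the star's fresh start ε-reaches both the body's start and the fresh accept: |closure| = 2 + 3 = 5
  d | (c | d)* | a → |closure| = 1 (new start) + (1 + 5 + 1) + 1 (new accept, since some branch ε-reaches its own accept) = 9
  (d | (c | d)* | a)* → new start has ε-edges to the inner start and to the new accept, so |closure| = 2 + 9 = 11

11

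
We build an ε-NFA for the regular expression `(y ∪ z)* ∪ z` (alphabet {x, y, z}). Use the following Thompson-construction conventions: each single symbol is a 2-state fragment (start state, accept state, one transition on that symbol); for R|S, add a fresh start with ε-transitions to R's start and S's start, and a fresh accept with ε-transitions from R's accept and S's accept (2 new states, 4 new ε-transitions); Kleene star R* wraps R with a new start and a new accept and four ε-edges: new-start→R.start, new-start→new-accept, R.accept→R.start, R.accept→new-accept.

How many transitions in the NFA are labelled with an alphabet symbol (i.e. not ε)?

Per subexpression:
Each of the 3 symbol leaves contributes exactly 1 symbol transition.
  y ∪ z : 2 symbol transitions
  (y ∪ z)* : 2 symbol transitions
  (y ∪ z)* ∪ z : 3 symbol transitions

3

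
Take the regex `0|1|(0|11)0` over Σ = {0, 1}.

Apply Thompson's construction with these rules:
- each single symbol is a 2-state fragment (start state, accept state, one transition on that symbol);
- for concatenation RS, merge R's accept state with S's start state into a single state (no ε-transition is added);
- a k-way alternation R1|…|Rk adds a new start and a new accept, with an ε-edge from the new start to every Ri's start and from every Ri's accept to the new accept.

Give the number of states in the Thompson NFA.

14

By structural recursion:
Each of the 6 symbol leaves contributes a 2-state fragment.
  11 = 3 states
  0|11 = 7 states
  (0|11)0 = 8 states
  0|1|(0|11)0 = 14 states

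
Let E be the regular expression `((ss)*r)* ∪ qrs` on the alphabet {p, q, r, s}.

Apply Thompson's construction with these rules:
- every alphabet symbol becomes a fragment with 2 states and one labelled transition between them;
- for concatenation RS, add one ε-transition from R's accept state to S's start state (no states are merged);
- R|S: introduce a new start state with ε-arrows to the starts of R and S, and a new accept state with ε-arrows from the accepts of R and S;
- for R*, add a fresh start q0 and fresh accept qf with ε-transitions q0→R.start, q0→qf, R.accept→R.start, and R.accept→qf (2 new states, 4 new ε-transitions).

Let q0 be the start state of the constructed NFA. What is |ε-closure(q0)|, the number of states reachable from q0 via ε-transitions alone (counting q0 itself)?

9

Let C(F) = |ε-closure(F.start)| within fragment F, and note whether F accepts ε. Symbol fragments have C = 1 and do not accept ε. Then:
  ss — |closure| equals the left operand's closure size = 1 (its accept is not ε-reachable, so the closure stops there)
  (ss)* — the star's fresh start ε-reaches both the body's start and the fresh accept: |closure| = 2 + 1 = 3
  (ss)*r — the left operand accepts ε, so the closure extends into the next operand (via the concat ε-link); |closure| = 3 + 1 = 4
  ((ss)*r)* — new start has ε-edges to the inner start and to the new accept, so |closure| = 2 + 4 = 6
  qrs — same as the first factor's closure: |closure| = 1
  ((ss)*r)* ∪ qrs — |closure| = 1 (new start) + (6 + 1) + 1 (new accept, since some branch ε-reaches its own accept) = 9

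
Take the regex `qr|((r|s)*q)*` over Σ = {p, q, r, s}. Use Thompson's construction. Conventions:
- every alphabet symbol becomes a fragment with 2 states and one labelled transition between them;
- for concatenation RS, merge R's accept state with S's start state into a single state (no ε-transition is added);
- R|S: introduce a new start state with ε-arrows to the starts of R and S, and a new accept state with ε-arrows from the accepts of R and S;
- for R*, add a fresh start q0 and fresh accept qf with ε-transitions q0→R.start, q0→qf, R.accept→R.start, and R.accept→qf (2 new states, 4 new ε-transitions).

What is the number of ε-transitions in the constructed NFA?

Building bottom-up:
Each of the 5 symbol leaves contributes 0 ε-transitions.
  qr — 0 ε-transitions
  r|s — 4 ε-transitions
  (r|s)* — 8 ε-transitions
  (r|s)*q — 8 ε-transitions
  ((r|s)*q)* — 12 ε-transitions
  qr|((r|s)*q)* — 16 ε-transitions

16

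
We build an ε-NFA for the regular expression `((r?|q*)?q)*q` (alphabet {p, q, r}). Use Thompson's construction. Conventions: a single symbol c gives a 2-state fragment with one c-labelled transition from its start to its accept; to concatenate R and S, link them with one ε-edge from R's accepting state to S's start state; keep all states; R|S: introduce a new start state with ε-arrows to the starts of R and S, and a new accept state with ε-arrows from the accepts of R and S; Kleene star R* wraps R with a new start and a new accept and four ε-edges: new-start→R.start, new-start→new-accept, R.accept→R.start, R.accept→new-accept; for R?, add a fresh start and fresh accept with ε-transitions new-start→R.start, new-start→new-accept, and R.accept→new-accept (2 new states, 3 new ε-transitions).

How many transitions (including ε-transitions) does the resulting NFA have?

24

By structural recursion:
Each of the 4 symbol leaves contributes 1 transition (1 symbol, 0 ε).
  r? = 4 transitions (1 symbol, 3 ε)
  q* = 5 transitions (1 symbol, 4 ε)
  r?|q* = 13 transitions (2 symbol, 11 ε)
  (r?|q*)? = 16 transitions (2 symbol, 14 ε)
  (r?|q*)?q = 18 transitions (3 symbol, 15 ε)
  ((r?|q*)?q)* = 22 transitions (3 symbol, 19 ε)
  ((r?|q*)?q)*q = 24 transitions (4 symbol, 20 ε)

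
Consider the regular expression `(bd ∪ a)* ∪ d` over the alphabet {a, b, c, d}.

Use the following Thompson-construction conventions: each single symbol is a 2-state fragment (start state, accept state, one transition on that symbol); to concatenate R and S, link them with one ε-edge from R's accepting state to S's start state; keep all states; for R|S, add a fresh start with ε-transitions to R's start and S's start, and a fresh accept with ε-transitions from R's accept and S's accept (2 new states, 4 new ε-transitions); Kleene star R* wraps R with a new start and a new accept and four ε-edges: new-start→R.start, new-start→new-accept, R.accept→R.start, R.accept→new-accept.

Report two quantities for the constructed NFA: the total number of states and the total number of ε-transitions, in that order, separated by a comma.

Building bottom-up:
Each of the 4 symbol leaves contributes 2 states and 0 ε-transitions.
  bd = 4 states, 1 ε-transition
  bd ∪ a = 8 states, 5 ε-transitions
  (bd ∪ a)* = 10 states, 9 ε-transitions
  (bd ∪ a)* ∪ d = 14 states, 13 ε-transitions

14, 13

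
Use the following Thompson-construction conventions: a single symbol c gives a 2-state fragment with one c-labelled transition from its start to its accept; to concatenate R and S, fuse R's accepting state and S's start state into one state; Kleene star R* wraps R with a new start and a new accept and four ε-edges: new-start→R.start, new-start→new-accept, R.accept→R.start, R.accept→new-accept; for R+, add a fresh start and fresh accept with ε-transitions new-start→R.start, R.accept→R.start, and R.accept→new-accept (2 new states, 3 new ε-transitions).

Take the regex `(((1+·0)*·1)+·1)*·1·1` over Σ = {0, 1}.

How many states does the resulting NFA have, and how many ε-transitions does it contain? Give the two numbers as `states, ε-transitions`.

Building bottom-up:
Each of the 6 symbol leaves contributes 2 states and 0 ε-transitions.
  1+ — 4 states, 3 ε-transitions
  1+·0 — 5 states, 3 ε-transitions
  (1+·0)* — 7 states, 7 ε-transitions
  (1+·0)*·1 — 8 states, 7 ε-transitions
  ((1+·0)*·1)+ — 10 states, 10 ε-transitions
  ((1+·0)*·1)+·1 — 11 states, 10 ε-transitions
  (((1+·0)*·1)+·1)* — 13 states, 14 ε-transitions
  (((1+·0)*·1)+·1)*·1·1 — 15 states, 14 ε-transitions

15, 14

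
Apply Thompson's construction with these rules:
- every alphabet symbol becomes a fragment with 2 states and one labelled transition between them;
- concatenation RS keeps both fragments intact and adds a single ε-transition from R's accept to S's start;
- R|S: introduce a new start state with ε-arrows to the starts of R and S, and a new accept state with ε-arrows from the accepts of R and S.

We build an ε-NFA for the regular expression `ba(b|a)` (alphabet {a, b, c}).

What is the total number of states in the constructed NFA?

10

By structural recursion:
Each of the 4 symbol leaves contributes a 2-state fragment.
  b|a = 6 states
  ba(b|a) = 10 states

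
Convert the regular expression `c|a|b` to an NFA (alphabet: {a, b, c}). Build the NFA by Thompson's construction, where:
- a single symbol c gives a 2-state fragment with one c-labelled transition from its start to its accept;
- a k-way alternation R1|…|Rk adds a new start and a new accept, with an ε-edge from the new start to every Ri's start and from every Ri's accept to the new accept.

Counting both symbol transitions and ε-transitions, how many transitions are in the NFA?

9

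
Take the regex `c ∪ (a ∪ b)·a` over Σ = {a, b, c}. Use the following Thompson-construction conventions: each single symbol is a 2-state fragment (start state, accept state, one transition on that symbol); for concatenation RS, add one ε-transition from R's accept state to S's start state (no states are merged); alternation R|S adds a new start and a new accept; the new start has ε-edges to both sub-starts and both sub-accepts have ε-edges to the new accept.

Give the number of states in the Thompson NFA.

12

Building bottom-up:
Each of the 4 symbol leaves contributes a 2-state fragment.
  a ∪ b = 6 states
  (a ∪ b)·a = 8 states
  c ∪ (a ∪ b)·a = 12 states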